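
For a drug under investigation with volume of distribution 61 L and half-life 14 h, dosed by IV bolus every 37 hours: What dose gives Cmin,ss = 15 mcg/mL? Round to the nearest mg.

4800 mg

τ/t½ = 37/14 ≈ 2.6429, so f = (1/2)^(37/14) ≈ 0.160111.
Cmin,ss = (D/Vd)·f/(1−f), so D = Cmin,ss·Vd·(1−f)/f.
D = 15 × 61 × (1−f)/f ≈ 15 × 61 × 5.24567 ≈ 4799.79 mg.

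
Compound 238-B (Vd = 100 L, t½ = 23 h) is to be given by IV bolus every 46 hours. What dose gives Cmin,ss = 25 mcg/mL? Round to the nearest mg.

τ/t½ = 46/23 ≈ 2, so f = (1/2)^(46/23) ≈ 0.250000.
Cmin,ss = (D/Vd)·f/(1−f), so D = Cmin,ss·Vd·(1−f)/f.
D = 25 × 100 × (1−f)/f ≈ 25 × 100 × 3.00000 ≈ 7500.00 mg.

7500 mg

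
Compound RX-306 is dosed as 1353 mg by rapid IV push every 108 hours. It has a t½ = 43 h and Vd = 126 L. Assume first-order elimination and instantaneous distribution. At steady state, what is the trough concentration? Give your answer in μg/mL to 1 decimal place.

Over one 108-h interval, 108/43 ≈ 2.5116 half-lives elapse, leaving f ≈ 0.1754 of each dose.
Single-dose peak C₀ = D/Vd = 1353/126 ≈ 10.738 μg/mL.
Steady-state trough Cmin,ss = C₀·f/(1−f) ≈ 10.738 × 0.1754/0.8246 ≈ 2.284 μg/mL.

2.3 μg/mL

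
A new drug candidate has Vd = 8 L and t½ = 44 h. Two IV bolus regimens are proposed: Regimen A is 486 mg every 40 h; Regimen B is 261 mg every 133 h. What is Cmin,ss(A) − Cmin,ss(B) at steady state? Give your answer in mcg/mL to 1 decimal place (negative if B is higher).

64.6 mcg/mL

Regimen A: f = (1/2)^(40/44) ≈ 0.5325; Cmin,ss = (486/8)·f/(1−f) ≈ 69.197 mcg/mL.
Regimen B: f = (1/2)^(133/44) ≈ 0.1230; Cmin,ss = (261/8)·f/(1−f) ≈ 4.576 mcg/mL.
Difference ≈ 69.197 − 4.576 ≈ 64.621 mcg/mL.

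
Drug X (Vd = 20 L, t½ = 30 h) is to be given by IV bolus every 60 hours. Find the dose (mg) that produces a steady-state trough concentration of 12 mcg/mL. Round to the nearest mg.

τ/t½ = 60/30 ≈ 2, so f = (1/2)^(60/30) ≈ 0.250000.
Cmin,ss = (D/Vd)·f/(1−f), so D = Cmin,ss·Vd·(1−f)/f.
D = 12 × 20 × (1−f)/f ≈ 12 × 20 × 3.00000 ≈ 720.00 mg.

720 mg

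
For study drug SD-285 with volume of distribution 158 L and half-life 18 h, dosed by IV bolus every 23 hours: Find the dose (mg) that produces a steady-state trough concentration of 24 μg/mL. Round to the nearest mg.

τ/t½ = 23/18 ≈ 1.2778, so f = (1/2)^(23/18) ≈ 0.412430.
Cmin,ss = (D/Vd)·f/(1−f), so D = Cmin,ss·Vd·(1−f)/f.
D = 24 × 158 × (1−f)/f ≈ 24 × 158 × 1.42465 ≈ 5402.27 mg.

5402 mg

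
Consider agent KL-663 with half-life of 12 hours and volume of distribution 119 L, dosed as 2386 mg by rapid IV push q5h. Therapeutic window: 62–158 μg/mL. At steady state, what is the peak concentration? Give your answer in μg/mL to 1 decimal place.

79.9 μg/mL

τ/t½ = 5/12 ≈ 0.41667, so fraction remaining f = (1/2)^(5/12) ≈ 0.7492.
Accumulation ratio R = 1/(1 − f) ≈ 1/0.2508 ≈ 3.9872.
Single-dose peak C₀ = D/Vd = 2386/119 ≈ 20.050 μg/mL.
Steady-state peak Cmax,ss = C₀·R ≈ 20.050 × 3.9872 ≈ 79.943 μg/mL.
Peak 79.9 μg/mL vs MTC 158 μg/mL: below toxic threshold.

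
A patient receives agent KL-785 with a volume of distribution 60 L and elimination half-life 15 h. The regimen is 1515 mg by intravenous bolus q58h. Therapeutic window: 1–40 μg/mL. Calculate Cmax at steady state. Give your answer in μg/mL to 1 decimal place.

Over one 58-h interval, 58/15 ≈ 3.8667 half-lives elapse, leaving f ≈ 0.0686 of each dose.
Accumulation ratio R = 1/(1 − f) ≈ 1/0.9314 ≈ 1.0737.
Single-dose peak C₀ = D/Vd = 1515/60 ≈ 25.250 μg/mL.
Steady-state peak Cmax,ss = C₀·R ≈ 25.250 × 1.0737 ≈ 27.111 μg/mL.
Peak 27.1 μg/mL vs MTC 40 μg/mL: below toxic threshold.

27.1 μg/mL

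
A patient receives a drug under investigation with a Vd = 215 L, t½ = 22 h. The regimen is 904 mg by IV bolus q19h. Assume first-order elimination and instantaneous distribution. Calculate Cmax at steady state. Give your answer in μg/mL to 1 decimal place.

Over one 19-h interval, 19/22 ≈ 0.86364 half-lives elapse, leaving f ≈ 0.5496 of each dose.
Accumulation ratio R = 1/(1 − f) ≈ 1/0.4504 ≈ 2.2202.
Each bolus raises the concentration by D/Vd = 904/215 ≈ 4.205 μg/mL.
Steady-state peak Cmax,ss = C₀·R ≈ 4.205 × 2.2202 ≈ 9.336 μg/mL.

9.3 μg/mL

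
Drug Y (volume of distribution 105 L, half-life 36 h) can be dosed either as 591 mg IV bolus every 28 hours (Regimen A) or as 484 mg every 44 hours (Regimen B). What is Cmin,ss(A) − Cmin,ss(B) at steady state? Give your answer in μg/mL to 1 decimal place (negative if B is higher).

Regimen A: f = (1/2)^(28/36) ≈ 0.5833; Cmin,ss = (591/105)·f/(1−f) ≈ 7.879 μg/mL.
Regimen B: f = (1/2)^(44/36) ≈ 0.4286; Cmin,ss = (484/105)·f/(1−f) ≈ 3.458 μg/mL.
Difference ≈ 7.879 − 3.458 ≈ 4.421 μg/mL.

4.4 μg/mL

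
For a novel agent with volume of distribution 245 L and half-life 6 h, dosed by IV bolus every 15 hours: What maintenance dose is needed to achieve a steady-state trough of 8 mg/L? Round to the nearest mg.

9127 mg

τ/t½ = 15/6 ≈ 2.5, so f = (1/2)^(15/6) ≈ 0.176777.
Cmin,ss = (D/Vd)·f/(1−f), so D = Cmin,ss·Vd·(1−f)/f.
D = 8 × 245 × (1−f)/f ≈ 8 × 245 × 4.65684 ≈ 9127.41 mg.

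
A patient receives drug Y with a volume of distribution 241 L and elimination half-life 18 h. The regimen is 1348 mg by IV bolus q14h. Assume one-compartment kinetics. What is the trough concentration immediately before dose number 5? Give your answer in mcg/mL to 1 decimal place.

6.9 mcg/mL

f = (1/2)^(τ/t½) = (1/2)^(14/18) ≈ 0.5833.
C₀ = D/Vd = 1348/241 ≈ 5.593 mcg/mL.
Before the 5th dose, 4 doses have been given. Superposition: Cmin = C₀·(f + f² + … + f^4).
≈ 5.593 × (0.5833 + 0.3402 + 0.1985 + 0.1158) ≈ 5.593 × 1.2378 ≈ 6.923 mcg/mL.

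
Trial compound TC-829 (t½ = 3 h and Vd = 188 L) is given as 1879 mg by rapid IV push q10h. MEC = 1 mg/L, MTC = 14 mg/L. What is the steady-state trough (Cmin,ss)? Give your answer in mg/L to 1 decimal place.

1.1 mg/L

Over one 10-h interval, 10/3 ≈ 3.3333 half-lives elapse, leaving f ≈ 0.0992 of each dose.
Accumulation ratio R = 1/(1 − f) ≈ 1/0.9008 ≈ 1.1101.
Single-dose peak C₀ = D/Vd = 1879/188 ≈ 9.995 mg/L.
Steady-state peak Cmax,ss = C₀·R ≈ 9.995 × 1.1101 ≈ 11.095 mg/L.
Steady-state trough Cmin,ss = Cmax,ss·f ≈ 11.095 × 0.0992 ≈ 1.101 mg/L.
Trough 1.1 mg/L vs MEC 1 mg/L: adequate.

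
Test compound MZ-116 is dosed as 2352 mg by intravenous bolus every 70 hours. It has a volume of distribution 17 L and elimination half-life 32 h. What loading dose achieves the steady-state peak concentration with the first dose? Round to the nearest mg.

f = (1/2)^(70/32) ≈ 0.219532; accumulation ratio R = 1/(1−f) ≈ 1.28128.
Loading dose to hit Cmax,ss on first dose: D_load = D_maint·R ≈ 2352 × 1.28128 ≈ 3013.57 mg.

3014 mg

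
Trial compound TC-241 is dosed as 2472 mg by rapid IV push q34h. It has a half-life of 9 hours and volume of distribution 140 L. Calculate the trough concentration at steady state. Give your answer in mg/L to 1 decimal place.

1.4 mg/L

k = ln2/t½ = ln2/9 ≈ 0.077016 h⁻¹; fraction remaining f = e^(−kτ) = e^(−0.077016×34) ≈ 0.0729.
At steady state, accumulation factor R = 1/(1 − e^(−kτ)) ≈ 1.0786.
Single-dose peak C₀ = D/Vd = 2472/140 ≈ 17.657 mg/L.
Steady-state peak Cmax,ss = C₀·R ≈ 17.657 × 1.0786 ≈ 19.045 mg/L.
One interval later, Cmin,ss = Cmax,ss·e^(−kτ) ≈ 19.045 × 0.0729 ≈ 1.388 mg/L.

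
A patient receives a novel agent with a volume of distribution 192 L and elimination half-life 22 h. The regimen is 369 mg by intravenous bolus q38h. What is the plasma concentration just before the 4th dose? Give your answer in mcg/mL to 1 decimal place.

f = (1/2)^(τ/t½) = (1/2)^(38/22) ≈ 0.3020.
C₀ = D/Vd = 369/192 ≈ 1.922 mcg/mL.
Before the 4th dose, 3 doses have been given. Superposition: Cmin = C₀·(f + f² + … + f^3).
≈ 1.922 × (0.3020 + 0.0912 + 0.0275) ≈ 1.922 × 0.4207 ≈ 0.809 mcg/mL.

0.8 mcg/mL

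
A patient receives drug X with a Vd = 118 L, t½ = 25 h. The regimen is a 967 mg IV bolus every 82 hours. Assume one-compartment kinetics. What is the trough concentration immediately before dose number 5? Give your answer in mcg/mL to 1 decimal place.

0.9 mcg/mL

f = (1/2)^(τ/t½) = (1/2)^(82/25) ≈ 0.1029.
C₀ = D/Vd = 967/118 ≈ 8.195 mcg/mL.
Before the 5th dose, 4 doses have been given. Superposition: Cmin = C₀·(f + f² + … + f^4).
≈ 8.195 × (0.1029 + 0.0106 + 0.0011 + 0.0001) ≈ 8.195 × 0.1147 ≈ 0.940 mcg/mL.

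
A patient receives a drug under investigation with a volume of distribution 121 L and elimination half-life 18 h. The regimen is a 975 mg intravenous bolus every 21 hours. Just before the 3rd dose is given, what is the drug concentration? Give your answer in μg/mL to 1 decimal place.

5.2 μg/mL

f = (1/2)^(τ/t½) = (1/2)^(21/18) ≈ 0.4454.
C₀ = D/Vd = 975/121 ≈ 8.058 μg/mL.
Before the 3rd dose, 2 doses have been given. Superposition: Cmin = C₀·(f + f²).
≈ 8.058 × (0.4454 + 0.1984) ≈ 8.058 × 0.6438 ≈ 5.188 μg/mL.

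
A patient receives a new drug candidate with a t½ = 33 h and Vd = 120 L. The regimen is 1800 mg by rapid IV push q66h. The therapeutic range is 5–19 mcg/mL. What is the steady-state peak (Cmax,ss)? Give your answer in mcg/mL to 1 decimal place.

τ = 66 h = 2 half-lives, so f = (1/2)^2 = 0.25.
At steady state, R = 1/(1 − 0.25) = 4/3.
Single-dose peak C₀ = D/Vd = 1800/120 = 15 mcg/mL.
Steady-state peak Cmax,ss = C₀·R = 15 × 4/3 ≈ 20.000 mcg/mL.
Peak 20.0 mcg/mL vs MTC 19 mcg/mL: exceeds toxic threshold.

20.0 mcg/mL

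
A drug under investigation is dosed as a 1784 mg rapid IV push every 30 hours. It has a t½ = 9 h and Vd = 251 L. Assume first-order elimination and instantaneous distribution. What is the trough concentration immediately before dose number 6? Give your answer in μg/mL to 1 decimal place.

f = (1/2)^(τ/t½) = (1/2)^(30/9) ≈ 0.0992.
C₀ = D/Vd = 1784/251 ≈ 7.108 μg/mL.
Before the 6th dose, 5 doses have been given. Superposition: Cmin = C₀·(f + f² + … + f^5).
≈ 7.108 × (0.0992 + 0.0098 + 0.0010 + 0.0001 + 0.0000) ≈ 7.108 × 0.1101 ≈ 0.783 μg/mL.

0.8 μg/mL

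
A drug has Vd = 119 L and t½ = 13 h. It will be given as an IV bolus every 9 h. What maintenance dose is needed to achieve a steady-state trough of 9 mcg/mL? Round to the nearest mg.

τ/t½ = 9/13 ≈ 0.69231, so f = (1/2)^(9/13) ≈ 0.618863.
Cmin,ss = (D/Vd)·f/(1−f), so D = Cmin,ss·Vd·(1−f)/f.
D = 9 × 119 × (1−f)/f ≈ 9 × 119 × 0.61587 ≈ 659.60 mg.

660 mg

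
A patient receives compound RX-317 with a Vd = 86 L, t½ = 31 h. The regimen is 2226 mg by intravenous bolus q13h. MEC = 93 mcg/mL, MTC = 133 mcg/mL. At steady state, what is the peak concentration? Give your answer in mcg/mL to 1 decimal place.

102.6 mcg/mL

k = ln2/t½ = ln2/31 ≈ 0.022360 h⁻¹; fraction remaining f = e^(−kτ) = e^(−0.022360×13) ≈ 0.7478.
Accumulation ratio R = 1/(1 − f) ≈ 1/0.2522 ≈ 3.9651.
Single-dose peak C₀ = D/Vd = 2226/86 ≈ 25.884 mcg/mL.
Steady-state peak Cmax,ss = C₀·R ≈ 25.884 × 3.9651 ≈ 102.633 mcg/mL.
Peak 102.6 mcg/mL vs MTC 133 mcg/mL: below toxic threshold.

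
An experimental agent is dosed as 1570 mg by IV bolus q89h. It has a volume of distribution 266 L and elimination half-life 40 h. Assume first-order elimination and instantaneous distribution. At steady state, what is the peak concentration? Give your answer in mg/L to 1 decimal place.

τ/t½ = 89/40 ≈ 2.225, so fraction remaining f = (1/2)^(89/40) ≈ 0.2139.
Accumulation ratio R = 1/(1 − f) ≈ 1/0.7861 ≈ 1.2721.
Single-dose peak C₀ = D/Vd = 1570/266 ≈ 5.902 mg/L.
Steady-state peak Cmax,ss = C₀·R ≈ 5.902 × 1.2721 ≈ 7.508 mg/L.

7.5 mg/L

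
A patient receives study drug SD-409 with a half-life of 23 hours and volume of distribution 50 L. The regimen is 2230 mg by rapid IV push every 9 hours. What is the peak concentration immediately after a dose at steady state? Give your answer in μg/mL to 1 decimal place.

187.7 μg/mL

Over one 9-h interval, 9/23 ≈ 0.3913 half-lives elapse, leaving f ≈ 0.7624 of each dose.
At steady state, accumulation factor R = 1/(1 − e^(−kτ)) ≈ 4.2088.
Single-dose peak C₀ = D/Vd = 2230/50 ≈ 44.600 μg/mL.
Cmax,ss = C₀/(1 − f) ≈ 44.600/0.2376 ≈ 187.710 μg/mL.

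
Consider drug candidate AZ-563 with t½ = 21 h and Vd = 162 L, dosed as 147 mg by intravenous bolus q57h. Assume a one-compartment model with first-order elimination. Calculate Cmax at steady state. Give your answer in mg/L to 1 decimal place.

k = ln2/t½ = ln2/21 ≈ 0.033007 h⁻¹; fraction remaining f = e^(−kτ) = e^(−0.033007×57) ≈ 0.1524.
At steady state, accumulation factor R = 1/(1 − e^(−kτ)) ≈ 1.1798.
Single-dose peak C₀ = D/Vd = 147/162 ≈ 0.907 mg/L.
Cmax,ss = C₀/(1 − f) ≈ 0.907/0.8476 ≈ 1.070 mg/L.

1.1 mg/L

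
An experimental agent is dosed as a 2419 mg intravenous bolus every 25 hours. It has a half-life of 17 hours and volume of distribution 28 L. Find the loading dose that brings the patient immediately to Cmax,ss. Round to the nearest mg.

f = (1/2)^(25/17) ≈ 0.360835; accumulation ratio R = 1/(1−f) ≈ 1.56454.
Loading dose to hit Cmax,ss on first dose: D_load = D_maint·R ≈ 2419 × 1.56454 ≈ 3784.62 mg.

3785 mg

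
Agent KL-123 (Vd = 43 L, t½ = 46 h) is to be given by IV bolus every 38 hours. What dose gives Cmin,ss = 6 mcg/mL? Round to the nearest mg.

τ/t½ = 38/46 ≈ 0.82609, so f = (1/2)^(38/46) ≈ 0.564057.
Cmin,ss = (D/Vd)·f/(1−f), so D = Cmin,ss·Vd·(1−f)/f.
D = 6 × 43 × (1−f)/f ≈ 6 × 43 × 0.77287 ≈ 199.40 mg.

199 mg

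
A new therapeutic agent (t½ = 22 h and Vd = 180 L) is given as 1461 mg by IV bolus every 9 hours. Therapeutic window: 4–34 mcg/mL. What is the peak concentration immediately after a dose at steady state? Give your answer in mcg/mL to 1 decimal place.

k = ln2/t½ = ln2/22 ≈ 0.031507 h⁻¹; fraction remaining f = e^(−kτ) = e^(−0.031507×9) ≈ 0.7531.
At steady state, accumulation factor R = 1/(1 − e^(−kτ)) ≈ 4.0502.
Each bolus raises the concentration by D/Vd = 1461/180 ≈ 8.117 mcg/mL.
Steady-state peak Cmax,ss = C₀·R ≈ 8.117 × 4.0502 ≈ 32.875 mcg/mL.
Peak 32.9 mcg/mL vs MTC 34 mcg/mL: below toxic threshold.

32.9 mcg/mL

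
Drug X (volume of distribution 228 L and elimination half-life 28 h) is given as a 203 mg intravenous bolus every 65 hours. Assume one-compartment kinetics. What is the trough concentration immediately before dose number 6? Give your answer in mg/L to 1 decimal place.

0.2 mg/L

f = (1/2)^(τ/t½) = (1/2)^(65/28) ≈ 0.2001.
C₀ = D/Vd = 203/228 ≈ 0.890 mg/L.
Before the 6th dose, 5 doses have been given. Superposition: Cmin = C₀·(f + f² + … + f^5).
≈ 0.890 × (0.2001 + 0.0400 + 0.0080 + 0.0016 + 0.0003) ≈ 0.890 × 0.2500 ≈ 0.223 mg/L.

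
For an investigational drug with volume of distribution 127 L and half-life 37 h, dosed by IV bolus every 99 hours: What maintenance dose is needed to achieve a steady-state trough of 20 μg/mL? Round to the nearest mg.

τ/t½ = 99/37 ≈ 2.6757, so f = (1/2)^(99/37) ≈ 0.156510.
Cmin,ss = (D/Vd)·f/(1−f), so D = Cmin,ss·Vd·(1−f)/f.
D = 20 × 127 × (1−f)/f ≈ 20 × 127 × 5.38937 ≈ 13689.00 mg.

13689 mg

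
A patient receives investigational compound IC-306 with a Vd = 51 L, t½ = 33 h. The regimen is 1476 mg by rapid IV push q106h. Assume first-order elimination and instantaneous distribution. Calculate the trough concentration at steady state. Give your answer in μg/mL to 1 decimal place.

τ/t½ = 106/33 ≈ 3.2121, so fraction remaining f = (1/2)^(106/33) ≈ 0.1079.
Accumulation ratio R = 1/(1 − f) ≈ 1/0.8921 ≈ 1.1210.
Each bolus raises the concentration by D/Vd = 1476/51 ≈ 28.941 μg/mL.
Cmax,ss = C₀/(1 − f) ≈ 28.941/0.8921 ≈ 32.441 μg/mL.
Steady-state trough Cmin,ss = Cmax,ss·f ≈ 32.441 × 0.1079 ≈ 3.500 μg/mL.

3.5 μg/mL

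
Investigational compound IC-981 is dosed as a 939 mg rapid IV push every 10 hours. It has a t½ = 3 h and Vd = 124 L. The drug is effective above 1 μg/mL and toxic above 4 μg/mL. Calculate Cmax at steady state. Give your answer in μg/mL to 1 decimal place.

8.4 μg/mL

Over one 10-h interval, 10/3 ≈ 3.3333 half-lives elapse, leaving f ≈ 0.0992 of each dose.
Accumulation ratio R = 1/(1 − f) ≈ 1/0.9008 ≈ 1.1101.
Each bolus raises the concentration by D/Vd = 939/124 ≈ 7.573 μg/mL.
Cmax,ss = C₀/(1 − f) ≈ 7.573/0.9008 ≈ 8.407 μg/mL.
Peak 8.4 μg/mL vs MTC 4 μg/mL: exceeds toxic threshold.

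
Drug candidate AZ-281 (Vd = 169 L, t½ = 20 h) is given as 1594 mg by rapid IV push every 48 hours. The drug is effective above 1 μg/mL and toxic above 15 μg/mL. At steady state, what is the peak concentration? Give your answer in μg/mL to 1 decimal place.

11.6 μg/mL

Over one 48-h interval, 48/20 ≈ 2.4 half-lives elapse, leaving f ≈ 0.1895 of each dose.
At steady state, accumulation factor R = 1/(1 − e^(−kτ)) ≈ 1.2338.
Each bolus raises the concentration by D/Vd = 1594/169 ≈ 9.432 μg/mL.
Cmax,ss = C₀/(1 − f) ≈ 9.432/0.8105 ≈ 11.637 μg/mL.
Peak 11.6 μg/mL vs MTC 15 μg/mL: below toxic threshold.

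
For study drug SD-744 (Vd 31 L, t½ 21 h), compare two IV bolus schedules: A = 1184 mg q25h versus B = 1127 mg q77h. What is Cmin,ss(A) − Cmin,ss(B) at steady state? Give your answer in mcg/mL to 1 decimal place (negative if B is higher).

Regimen A: f = (1/2)^(25/21) ≈ 0.4382; Cmin,ss = (1184/31)·f/(1−f) ≈ 29.791 mcg/mL.
Regimen B: f = (1/2)^(77/21) ≈ 0.0787; Cmin,ss = (1127/31)·f/(1−f) ≈ 3.106 mcg/mL.
Difference ≈ 29.791 − 3.106 ≈ 26.685 mcg/mL.

26.7 mcg/mL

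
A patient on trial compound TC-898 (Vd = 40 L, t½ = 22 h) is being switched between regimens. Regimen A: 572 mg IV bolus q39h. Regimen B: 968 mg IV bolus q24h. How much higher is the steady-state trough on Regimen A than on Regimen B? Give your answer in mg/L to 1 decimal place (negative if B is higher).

-15.5 mg/L

Regimen A: f = (1/2)^(39/22) ≈ 0.2927; Cmin,ss = (572/40)·f/(1−f) ≈ 5.918 mg/L.
Regimen B: f = (1/2)^(24/22) ≈ 0.4695; Cmin,ss = (968/40)·f/(1−f) ≈ 21.417 mg/L.
Difference ≈ 5.918 − 21.417 ≈ -15.499 mg/L.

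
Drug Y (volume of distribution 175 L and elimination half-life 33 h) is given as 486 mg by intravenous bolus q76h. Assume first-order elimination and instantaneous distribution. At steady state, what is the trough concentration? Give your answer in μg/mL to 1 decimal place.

Over one 76-h interval, 76/33 ≈ 2.303 half-lives elapse, leaving f ≈ 0.2026 of each dose.
Single-dose peak C₀ = D/Vd = 486/175 ≈ 2.777 μg/mL.
Steady-state trough Cmin,ss = C₀·f/(1−f) ≈ 2.777 × 0.2026/0.7974 ≈ 0.706 μg/mL.

0.7 μg/mL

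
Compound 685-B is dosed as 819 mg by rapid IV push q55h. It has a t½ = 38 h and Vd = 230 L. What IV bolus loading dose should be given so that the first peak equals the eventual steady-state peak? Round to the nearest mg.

f = (1/2)^(55/38) ≈ 0.366690; accumulation ratio R = 1/(1−f) ≈ 1.57901.
Loading dose to hit Cmax,ss on first dose: D_load = D_maint·R ≈ 819 × 1.57901 ≈ 1293.21 mg.

1293 mg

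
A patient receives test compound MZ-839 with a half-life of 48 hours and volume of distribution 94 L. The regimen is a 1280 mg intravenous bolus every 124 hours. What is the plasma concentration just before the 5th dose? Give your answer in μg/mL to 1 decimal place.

f = (1/2)^(τ/t½) = (1/2)^(124/48) ≈ 0.1669.
C₀ = D/Vd = 1280/94 ≈ 13.617 μg/mL.
Before the 5th dose, 4 doses have been given. Superposition: Cmin = C₀·(f + f² + … + f^4).
≈ 13.617 × (0.1669 + 0.0279 + 0.0046 + 0.0008) ≈ 13.617 × 0.2002 ≈ 2.726 μg/mL.

2.7 μg/mL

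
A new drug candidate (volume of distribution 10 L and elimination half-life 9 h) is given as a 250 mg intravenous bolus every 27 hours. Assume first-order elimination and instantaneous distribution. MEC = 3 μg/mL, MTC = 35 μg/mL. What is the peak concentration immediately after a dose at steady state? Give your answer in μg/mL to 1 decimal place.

The dosing interval is 3 half-lives, so f = 2^(−3) = 0.125.
At steady state, R = 1/(1 − 0.125) = 8/7.
Single-dose peak C₀ = D/Vd = 250/10 = 25 μg/mL.
Steady-state peak Cmax,ss = C₀·R = 25 × 8/7 ≈ 28.571 μg/mL.
Peak 28.6 μg/mL vs MTC 35 μg/mL: below toxic threshold.

28.6 μg/mL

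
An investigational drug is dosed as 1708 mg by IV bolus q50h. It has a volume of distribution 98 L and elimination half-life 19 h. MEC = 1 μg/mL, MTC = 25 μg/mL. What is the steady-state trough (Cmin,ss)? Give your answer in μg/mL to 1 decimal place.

k = ln2/t½ = ln2/19 ≈ 0.036481 h⁻¹; fraction remaining f = e^(−kτ) = e^(−0.036481×50) ≈ 0.1614.
At steady state, accumulation factor R = 1/(1 − e^(−kτ)) ≈ 1.1925.
Each bolus raises the concentration by D/Vd = 1708/98 ≈ 17.429 μg/mL.
Steady-state peak Cmax,ss = C₀·R ≈ 17.429 × 1.1925 ≈ 20.784 μg/mL.
One interval later, Cmin,ss = Cmax,ss·e^(−kτ) ≈ 20.784 × 0.1614 ≈ 3.355 μg/mL.
Trough 3.4 μg/mL vs MEC 1 μg/mL: adequate.

3.4 μg/mL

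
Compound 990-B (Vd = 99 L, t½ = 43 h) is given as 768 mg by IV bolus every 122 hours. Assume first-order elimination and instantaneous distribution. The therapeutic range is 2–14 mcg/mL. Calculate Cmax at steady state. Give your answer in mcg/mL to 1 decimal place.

9.0 mcg/mL

k = ln2/t½ = ln2/43 ≈ 0.016120 h⁻¹; fraction remaining f = e^(−kτ) = e^(−0.016120×122) ≈ 0.1399.
Accumulation ratio R = 1/(1 − f) ≈ 1/0.8601 ≈ 1.1627.
Single-dose peak C₀ = D/Vd = 768/99 ≈ 7.758 mcg/mL.
Steady-state peak Cmax,ss = C₀·R ≈ 7.758 × 1.1627 ≈ 9.020 mcg/mL.
Peak 9.0 mcg/mL vs MTC 14 mcg/mL: below toxic threshold.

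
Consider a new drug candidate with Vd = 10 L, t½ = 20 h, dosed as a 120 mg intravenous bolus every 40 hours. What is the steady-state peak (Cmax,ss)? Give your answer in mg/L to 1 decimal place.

16.0 mg/L

The dosing interval is 2 half-lives, so f = 2^(−2) = 0.25.
At steady state, R = 1/(1 − 0.25) = 4/3.
Single-dose peak C₀ = D/Vd = 120/10 = 12 mg/L.
Steady-state peak Cmax,ss = C₀·R = 12 × 4/3 ≈ 16.000 mg/L.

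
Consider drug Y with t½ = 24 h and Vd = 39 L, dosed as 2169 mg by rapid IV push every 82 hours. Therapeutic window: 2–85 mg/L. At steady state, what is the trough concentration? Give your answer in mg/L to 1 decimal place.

k = ln2/t½ = ln2/24 ≈ 0.028881 h⁻¹; fraction remaining f = e^(−kτ) = e^(−0.028881×82) ≈ 0.0936.
At steady state, accumulation factor R = 1/(1 − e^(−kτ)) ≈ 1.1033.
Single-dose peak C₀ = D/Vd = 2169/39 ≈ 55.615 mg/L.
Cmax,ss = C₀/(1 − f) ≈ 55.615/0.9064 ≈ 61.358 mg/L.
One interval later, Cmin,ss = Cmax,ss·e^(−kτ) ≈ 61.358 × 0.0936 ≈ 5.743 mg/L.
Trough 5.7 mg/L vs MEC 2 mg/L: adequate.

5.7 mg/L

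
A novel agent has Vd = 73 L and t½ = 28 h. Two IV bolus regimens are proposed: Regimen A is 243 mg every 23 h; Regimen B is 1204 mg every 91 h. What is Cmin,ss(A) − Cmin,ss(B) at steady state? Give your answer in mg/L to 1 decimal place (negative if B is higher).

2.4 mg/L

Regimen A: f = (1/2)^(23/28) ≈ 0.5659; Cmin,ss = (243/73)·f/(1−f) ≈ 4.339 mg/L.
Regimen B: f = (1/2)^(91/28) ≈ 0.1051; Cmin,ss = (1204/73)·f/(1−f) ≈ 1.937 mg/L.
Difference ≈ 4.339 − 1.937 ≈ 2.402 mg/L.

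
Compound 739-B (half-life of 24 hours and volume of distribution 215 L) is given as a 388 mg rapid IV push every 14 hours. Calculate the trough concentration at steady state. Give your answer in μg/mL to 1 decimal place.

τ/t½ = 14/24 ≈ 0.58333, so fraction remaining f = (1/2)^(14/24) ≈ 0.6674.
Each bolus raises the concentration by D/Vd = 388/215 ≈ 1.805 μg/mL.
Steady-state trough Cmin,ss = C₀·f/(1−f) ≈ 1.805 × 0.6674/0.3326 ≈ 3.622 μg/mL.

3.6 μg/mL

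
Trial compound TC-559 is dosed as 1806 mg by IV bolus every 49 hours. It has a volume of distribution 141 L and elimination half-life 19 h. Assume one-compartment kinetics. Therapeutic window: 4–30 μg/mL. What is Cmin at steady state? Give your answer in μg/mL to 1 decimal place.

τ/t½ = 49/19 ≈ 2.5789, so fraction remaining f = (1/2)^(49/19) ≈ 0.1674.
Each bolus raises the concentration by D/Vd = 1806/141 ≈ 12.809 μg/mL.
Steady-state trough Cmin,ss = C₀·f/(1−f) ≈ 12.809 × 0.1674/0.8326 ≈ 2.575 μg/mL.
Trough 2.6 μg/mL vs MEC 4 μg/mL: subtherapeutic.

2.6 μg/mL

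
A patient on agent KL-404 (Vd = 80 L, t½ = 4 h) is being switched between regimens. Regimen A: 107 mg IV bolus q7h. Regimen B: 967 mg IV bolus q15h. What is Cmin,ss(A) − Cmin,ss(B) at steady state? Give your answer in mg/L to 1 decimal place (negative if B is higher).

Regimen A: f = (1/2)^(7/4) ≈ 0.2973; Cmin,ss = (107/80)·f/(1−f) ≈ 0.566 mg/L.
Regimen B: f = (1/2)^(15/4) ≈ 0.0743; Cmin,ss = (967/80)·f/(1−f) ≈ 0.970 mg/L.
Difference ≈ 0.566 − 0.970 ≈ -0.404 mg/L.

-0.4 mg/L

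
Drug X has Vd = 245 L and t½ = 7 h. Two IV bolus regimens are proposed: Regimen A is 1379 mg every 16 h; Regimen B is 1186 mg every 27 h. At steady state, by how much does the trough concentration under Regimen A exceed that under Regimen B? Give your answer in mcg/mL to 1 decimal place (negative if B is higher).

1.1 mcg/mL

Regimen A: f = (1/2)^(16/7) ≈ 0.2051; Cmin,ss = (1379/245)·f/(1−f) ≈ 1.452 mcg/mL.
Regimen B: f = (1/2)^(27/7) ≈ 0.0690; Cmin,ss = (1186/245)·f/(1−f) ≈ 0.359 mcg/mL.
Difference ≈ 1.452 − 0.359 ≈ 1.093 mcg/mL.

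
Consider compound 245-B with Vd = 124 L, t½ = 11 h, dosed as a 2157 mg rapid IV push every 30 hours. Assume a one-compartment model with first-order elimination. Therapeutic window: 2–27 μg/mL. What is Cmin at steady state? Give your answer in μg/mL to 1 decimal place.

Over one 30-h interval, 30/11 ≈ 2.7273 half-lives elapse, leaving f ≈ 0.1510 of each dose.
Each bolus raises the concentration by D/Vd = 2157/124 ≈ 17.395 μg/mL.
Steady-state trough Cmin,ss = C₀·f/(1−f) ≈ 17.395 × 0.1510/0.8490 ≈ 3.094 μg/mL.
Trough 3.1 μg/mL vs MEC 2 μg/mL: adequate.

3.1 μg/mL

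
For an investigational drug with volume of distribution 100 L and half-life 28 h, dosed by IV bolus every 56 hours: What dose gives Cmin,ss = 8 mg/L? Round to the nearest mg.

2400 mg

τ/t½ = 56/28 ≈ 2, so f = (1/2)^(56/28) ≈ 0.250000.
Cmin,ss = (D/Vd)·f/(1−f), so D = Cmin,ss·Vd·(1−f)/f.
D = 8 × 100 × (1−f)/f ≈ 8 × 100 × 3.00000 ≈ 2400.00 mg.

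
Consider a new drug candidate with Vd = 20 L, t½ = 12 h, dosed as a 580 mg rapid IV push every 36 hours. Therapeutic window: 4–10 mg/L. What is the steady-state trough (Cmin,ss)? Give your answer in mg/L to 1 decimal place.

4.1 mg/L

τ = 36 h = 3 half-lives, so f = (1/2)^3 = 0.125.
Accumulation ratio R = 1/(1 − f) = 1/0.875 = 8/7.
Single-dose peak C₀ = D/Vd = 580/20 = 29 mg/L.
Steady-state peak Cmax,ss = C₀·R = 29 × 8/7 ≈ 33.143 mg/L.
Steady-state trough Cmin,ss = Cmax,ss·f ≈ 33.143 × 0.125 ≈ 4.143 mg/L.
Trough 4.1 mg/L vs MEC 4 mg/L: adequate.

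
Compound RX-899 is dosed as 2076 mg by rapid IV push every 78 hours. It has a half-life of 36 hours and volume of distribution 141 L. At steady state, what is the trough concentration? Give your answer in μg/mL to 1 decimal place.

Over one 78-h interval, 78/36 ≈ 2.1667 half-lives elapse, leaving f ≈ 0.2227 of each dose.
At steady state, accumulation factor R = 1/(1 − e^(−kτ)) ≈ 1.2865.
Single-dose peak C₀ = D/Vd = 2076/141 ≈ 14.723 μg/mL.
Cmax,ss = C₀/(1 − f) ≈ 14.723/0.7773 ≈ 18.941 μg/mL.
Steady-state trough Cmin,ss = Cmax,ss·f ≈ 18.941 × 0.2227 ≈ 4.218 μg/mL.

4.2 μg/mL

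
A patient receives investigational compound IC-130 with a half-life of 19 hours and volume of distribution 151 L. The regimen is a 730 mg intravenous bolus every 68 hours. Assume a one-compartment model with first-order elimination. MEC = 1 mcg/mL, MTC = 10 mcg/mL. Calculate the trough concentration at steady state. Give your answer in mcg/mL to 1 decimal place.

0.4 mcg/mL

τ/t½ = 68/19 ≈ 3.5789, so fraction remaining f = (1/2)^(68/19) ≈ 0.0837.
Accumulation ratio R = 1/(1 − f) ≈ 1/0.9163 ≈ 1.0913.
Each bolus raises the concentration by D/Vd = 730/151 ≈ 4.834 mcg/mL.
Steady-state peak Cmax,ss = C₀·R ≈ 4.834 × 1.0913 ≈ 5.275 mcg/mL.
One interval later, Cmin,ss = Cmax,ss·e^(−kτ) ≈ 5.275 × 0.0837 ≈ 0.442 mcg/mL.
Trough 0.4 mcg/mL vs MEC 1 mcg/mL: subtherapeutic.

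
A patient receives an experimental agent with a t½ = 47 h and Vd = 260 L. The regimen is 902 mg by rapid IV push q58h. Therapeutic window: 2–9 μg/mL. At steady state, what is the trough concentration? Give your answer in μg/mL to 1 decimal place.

τ/t½ = 58/47 ≈ 1.234, so fraction remaining f = (1/2)^(58/47) ≈ 0.4251.
Single-dose peak C₀ = D/Vd = 902/260 ≈ 3.469 μg/mL.
Steady-state trough Cmin,ss = C₀·f/(1−f) ≈ 3.469 × 0.4251/0.5749 ≈ 2.565 μg/mL.
Trough 2.6 μg/mL vs MEC 2 μg/mL: adequate.

2.6 μg/mL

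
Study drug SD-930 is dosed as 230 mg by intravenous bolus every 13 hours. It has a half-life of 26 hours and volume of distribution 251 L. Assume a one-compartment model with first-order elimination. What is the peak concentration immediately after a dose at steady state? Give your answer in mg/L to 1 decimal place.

3.1 mg/L

k = ln2/t½ = ln2/26 ≈ 0.026660 h⁻¹; fraction remaining f = e^(−kτ) = e^(−0.026660×13) ≈ 0.7071.
At steady state, accumulation factor R = 1/(1 − e^(−kτ)) ≈ 3.4141.
Single-dose peak C₀ = D/Vd = 230/251 ≈ 0.916 mg/L.
Steady-state peak Cmax,ss = C₀·R ≈ 0.916 × 3.4141 ≈ 3.127 mg/L.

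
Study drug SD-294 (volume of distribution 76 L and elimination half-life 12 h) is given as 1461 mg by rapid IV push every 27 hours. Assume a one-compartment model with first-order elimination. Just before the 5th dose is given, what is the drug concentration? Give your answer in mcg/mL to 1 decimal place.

f = (1/2)^(τ/t½) = (1/2)^(27/12) ≈ 0.2102.
C₀ = D/Vd = 1461/76 ≈ 19.224 mcg/mL.
Before the 5th dose, 4 doses have been given. Superposition: Cmin = C₀·(f + f² + … + f^4).
≈ 19.224 × (0.2102 + 0.0442 + 0.0093 + 0.0020) ≈ 19.224 × 0.2657 ≈ 5.108 mcg/mL.

5.1 mcg/mL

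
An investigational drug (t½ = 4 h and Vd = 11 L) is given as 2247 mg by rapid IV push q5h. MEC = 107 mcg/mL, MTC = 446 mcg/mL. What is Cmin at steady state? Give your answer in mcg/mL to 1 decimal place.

148.2 mcg/mL

Over one 5-h interval, 5/4 ≈ 1.25 half-lives elapse, leaving f ≈ 0.4204 of each dose.
At steady state, accumulation factor R = 1/(1 − e^(−kτ)) ≈ 1.7253.
Each bolus raises the concentration by D/Vd = 2247/11 ≈ 204.273 mcg/mL.
Cmax,ss = C₀/(1 − f) ≈ 204.273/0.5796 ≈ 352.438 mcg/mL.
One interval later, Cmin,ss = Cmax,ss·e^(−kτ) ≈ 352.438 × 0.4204 ≈ 148.165 mcg/mL.
Trough 148.2 mcg/mL vs MEC 107 mcg/mL: adequate.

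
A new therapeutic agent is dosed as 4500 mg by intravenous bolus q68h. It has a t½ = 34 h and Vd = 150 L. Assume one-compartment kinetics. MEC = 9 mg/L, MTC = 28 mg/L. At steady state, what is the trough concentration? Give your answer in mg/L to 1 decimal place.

10.0 mg/L

τ = 68 h = 2 half-lives, so f = (1/2)^2 = 0.25.
Accumulation ratio R = 1/(1 − f) = 1/0.75 = 4/3.
Single-dose peak C₀ = D/Vd = 4500/150 = 30 mg/L.
Steady-state peak Cmax,ss = C₀·R = 30 × 4/3 ≈ 40.000 mg/L.
Steady-state trough Cmin,ss = Cmax,ss·f ≈ 40.000 × 0.25 ≈ 10.000 mg/L.
Trough 10.0 mg/L vs MEC 9 mg/L: adequate.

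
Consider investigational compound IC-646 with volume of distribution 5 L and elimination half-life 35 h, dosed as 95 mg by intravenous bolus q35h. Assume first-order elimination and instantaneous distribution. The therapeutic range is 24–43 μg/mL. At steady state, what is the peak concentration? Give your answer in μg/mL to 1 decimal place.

The dosing interval is 1 half-life, so f = 2^(−1) = 0.5.
Accumulation ratio R = 1/(1 − f) = 1/0.5 = 2/1.
Single-dose peak C₀ = D/Vd = 95/5 = 19 μg/mL.
Steady-state peak Cmax,ss = C₀·R = 19 × 2/1 ≈ 38.000 μg/mL.
Peak 38.0 μg/mL vs MTC 43 μg/mL: below toxic threshold.

38.0 μg/mL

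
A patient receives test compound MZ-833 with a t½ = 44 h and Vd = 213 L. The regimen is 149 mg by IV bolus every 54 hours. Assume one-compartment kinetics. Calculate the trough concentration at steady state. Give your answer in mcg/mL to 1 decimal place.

τ/t½ = 54/44 ≈ 1.2273, so fraction remaining f = (1/2)^(54/44) ≈ 0.4271.
Each bolus raises the concentration by D/Vd = 149/213 ≈ 0.700 mcg/mL.
Steady-state trough Cmin,ss = C₀·f/(1−f) ≈ 0.700 × 0.4271/0.5729 ≈ 0.522 mcg/mL.

0.5 mcg/mL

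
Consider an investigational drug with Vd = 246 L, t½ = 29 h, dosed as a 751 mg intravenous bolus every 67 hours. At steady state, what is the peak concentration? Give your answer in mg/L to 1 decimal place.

3.8 mg/L

τ/t½ = 67/29 ≈ 2.3103, so fraction remaining f = (1/2)^(67/29) ≈ 0.2016.
At steady state, accumulation factor R = 1/(1 − e^(−kτ)) ≈ 1.2525.
Each bolus raises the concentration by D/Vd = 751/246 ≈ 3.053 mg/L.
Steady-state peak Cmax,ss = C₀·R ≈ 3.053 × 1.2525 ≈ 3.824 mg/L.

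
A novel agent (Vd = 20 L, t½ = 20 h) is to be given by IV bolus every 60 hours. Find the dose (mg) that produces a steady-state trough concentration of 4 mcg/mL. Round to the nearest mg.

τ/t½ = 60/20 ≈ 3, so f = (1/2)^(60/20) ≈ 0.125000.
Cmin,ss = (D/Vd)·f/(1−f), so D = Cmin,ss·Vd·(1−f)/f.
D = 4 × 20 × (1−f)/f ≈ 4 × 20 × 7.00000 ≈ 560.00 mg.

560 mg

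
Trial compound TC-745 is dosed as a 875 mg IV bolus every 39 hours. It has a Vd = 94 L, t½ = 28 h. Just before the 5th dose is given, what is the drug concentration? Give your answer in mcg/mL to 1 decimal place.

5.6 mcg/mL

f = (1/2)^(τ/t½) = (1/2)^(39/28) ≈ 0.3808.
C₀ = D/Vd = 875/94 ≈ 9.309 mcg/mL.
Before the 5th dose, 4 doses have been given. Superposition: Cmin = C₀·(f + f² + … + f^4).
≈ 9.309 × (0.3808 + 0.1450 + 0.0552 + 0.0210) ≈ 9.309 × 0.6020 ≈ 5.604 mcg/mL.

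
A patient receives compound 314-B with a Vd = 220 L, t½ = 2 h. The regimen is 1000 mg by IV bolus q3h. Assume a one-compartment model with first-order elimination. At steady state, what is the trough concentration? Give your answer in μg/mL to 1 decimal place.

τ/t½ = 3/2 ≈ 1.5, so fraction remaining f = (1/2)^(3/2) ≈ 0.3536.
At steady state, accumulation factor R = 1/(1 − e^(−kτ)) ≈ 1.5470.
Single-dose peak C₀ = D/Vd = 1000/220 ≈ 4.545 μg/mL.
Steady-state peak Cmax,ss = C₀·R ≈ 4.545 × 1.5470 ≈ 7.031 μg/mL.
One interval later, Cmin,ss = Cmax,ss·e^(−kτ) ≈ 7.031 × 0.3536 ≈ 2.486 μg/mL.

2.5 μg/mL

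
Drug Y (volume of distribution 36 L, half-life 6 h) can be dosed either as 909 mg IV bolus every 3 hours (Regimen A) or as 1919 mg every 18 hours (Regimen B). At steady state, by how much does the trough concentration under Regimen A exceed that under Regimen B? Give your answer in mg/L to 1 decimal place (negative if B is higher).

53.3 mg/L

Regimen A: f = (1/2)^(3/6) ≈ 0.7071; Cmin,ss = (909/36)·f/(1−f) ≈ 60.957 mg/L.
Regimen B: f = (1/2)^(18/6) ≈ 0.1250; Cmin,ss = (1919/36)·f/(1−f) ≈ 7.615 mg/L.
Difference ≈ 60.957 − 7.615 ≈ 53.342 mg/L.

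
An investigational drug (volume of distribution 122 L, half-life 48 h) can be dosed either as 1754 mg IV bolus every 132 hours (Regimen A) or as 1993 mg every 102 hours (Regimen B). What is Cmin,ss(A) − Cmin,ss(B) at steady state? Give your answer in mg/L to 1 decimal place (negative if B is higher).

-2.3 mg/L

Regimen A: f = (1/2)^(132/48) ≈ 0.1487; Cmin,ss = (1754/122)·f/(1−f) ≈ 2.511 mg/L.
Regimen B: f = (1/2)^(102/48) ≈ 0.2293; Cmin,ss = (1993/122)·f/(1−f) ≈ 4.860 mg/L.
Difference ≈ 2.511 − 4.860 ≈ -2.349 mg/L.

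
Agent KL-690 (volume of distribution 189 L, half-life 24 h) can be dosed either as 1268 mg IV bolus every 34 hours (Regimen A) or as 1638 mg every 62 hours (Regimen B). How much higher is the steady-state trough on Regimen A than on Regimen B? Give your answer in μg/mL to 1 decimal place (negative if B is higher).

Regimen A: f = (1/2)^(34/24) ≈ 0.3746; Cmin,ss = (1268/189)·f/(1−f) ≈ 4.019 μg/mL.
Regimen B: f = (1/2)^(62/24) ≈ 0.1669; Cmin,ss = (1638/189)·f/(1−f) ≈ 1.736 μg/mL.
Difference ≈ 4.019 − 1.736 ≈ 2.283 μg/mL.

2.3 μg/mL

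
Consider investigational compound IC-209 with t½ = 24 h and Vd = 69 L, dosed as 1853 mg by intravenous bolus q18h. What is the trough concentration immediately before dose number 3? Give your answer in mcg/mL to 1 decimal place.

f = (1/2)^(τ/t½) = (1/2)^(18/24) ≈ 0.5946.
C₀ = D/Vd = 1853/69 ≈ 26.855 mcg/mL.
Before the 3rd dose, 2 doses have been given. Superposition: Cmin = C₀·(f + f²).
≈ 26.855 × (0.5946 + 0.3535) ≈ 26.855 × 0.9481 ≈ 25.461 mcg/mL.

25.5 mcg/mL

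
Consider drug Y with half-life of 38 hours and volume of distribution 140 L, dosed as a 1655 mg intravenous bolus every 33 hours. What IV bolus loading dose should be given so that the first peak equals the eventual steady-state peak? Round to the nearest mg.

f = (1/2)^(33/38) ≈ 0.547746; accumulation ratio R = 1/(1−f) ≈ 2.21115.
Loading dose to hit Cmax,ss on first dose: D_load = D_maint·R ≈ 1655 × 2.21115 ≈ 3659.45 mg.

3659 mg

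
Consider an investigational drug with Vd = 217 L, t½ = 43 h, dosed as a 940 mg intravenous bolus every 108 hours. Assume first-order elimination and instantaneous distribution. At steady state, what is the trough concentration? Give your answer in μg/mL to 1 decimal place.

τ/t½ = 108/43 ≈ 2.5116, so fraction remaining f = (1/2)^(108/43) ≈ 0.1754.
Single-dose peak C₀ = D/Vd = 940/217 ≈ 4.332 μg/mL.
Steady-state trough Cmin,ss = C₀·f/(1−f) ≈ 4.332 × 0.1754/0.8246 ≈ 0.921 μg/mL.

0.9 μg/mL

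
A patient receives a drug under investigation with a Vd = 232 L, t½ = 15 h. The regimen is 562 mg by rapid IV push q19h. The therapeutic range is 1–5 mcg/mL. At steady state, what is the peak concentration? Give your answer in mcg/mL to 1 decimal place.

Over one 19-h interval, 19/15 ≈ 1.2667 half-lives elapse, leaving f ≈ 0.4156 of each dose.
At steady state, accumulation factor R = 1/(1 − e^(−kτ)) ≈ 1.7112.
Single-dose peak C₀ = D/Vd = 562/232 ≈ 2.422 mcg/mL.
Cmax,ss = C₀/(1 − f) ≈ 2.422/0.5844 ≈ 4.144 mcg/mL.
Peak 4.1 mcg/mL vs MTC 5 mcg/mL: below toxic threshold.

4.1 mcg/mL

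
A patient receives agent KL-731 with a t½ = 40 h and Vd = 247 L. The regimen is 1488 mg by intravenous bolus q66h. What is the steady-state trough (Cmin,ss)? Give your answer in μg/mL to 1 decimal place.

2.8 μg/mL

τ/t½ = 66/40 ≈ 1.65, so fraction remaining f = (1/2)^(66/40) ≈ 0.3186.
Accumulation ratio R = 1/(1 − f) ≈ 1/0.6814 ≈ 1.4676.
Single-dose peak C₀ = D/Vd = 1488/247 ≈ 6.024 μg/mL.
Steady-state peak Cmax,ss = C₀·R ≈ 6.024 × 1.4676 ≈ 8.841 μg/mL.
Steady-state trough Cmin,ss = Cmax,ss·f ≈ 8.841 × 0.3186 ≈ 2.817 μg/mL.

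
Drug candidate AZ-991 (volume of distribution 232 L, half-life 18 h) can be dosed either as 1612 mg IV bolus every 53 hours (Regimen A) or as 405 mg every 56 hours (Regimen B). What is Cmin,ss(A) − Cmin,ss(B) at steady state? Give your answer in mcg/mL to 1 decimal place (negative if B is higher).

Regimen A: f = (1/2)^(53/18) ≈ 0.1299; Cmin,ss = (1612/232)·f/(1−f) ≈ 1.037 mcg/mL.
Regimen B: f = (1/2)^(56/18) ≈ 0.1157; Cmin,ss = (405/232)·f/(1−f) ≈ 0.228 mcg/mL.
Difference ≈ 1.037 − 0.228 ≈ 0.809 mcg/mL.

0.8 mcg/mL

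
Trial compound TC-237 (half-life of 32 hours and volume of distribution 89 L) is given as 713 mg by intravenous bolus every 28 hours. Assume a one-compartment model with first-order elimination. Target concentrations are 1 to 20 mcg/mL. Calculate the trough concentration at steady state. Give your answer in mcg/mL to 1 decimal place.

9.6 mcg/mL

Over one 28-h interval, 28/32 ≈ 0.875 half-lives elapse, leaving f ≈ 0.5453 of each dose.
Single-dose peak C₀ = D/Vd = 713/89 ≈ 8.011 mcg/mL.
Steady-state trough Cmin,ss = C₀·f/(1−f) ≈ 8.011 × 0.5453/0.4547 ≈ 9.607 mcg/mL.
Trough 9.6 mcg/mL vs MEC 1 mcg/mL: adequate.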